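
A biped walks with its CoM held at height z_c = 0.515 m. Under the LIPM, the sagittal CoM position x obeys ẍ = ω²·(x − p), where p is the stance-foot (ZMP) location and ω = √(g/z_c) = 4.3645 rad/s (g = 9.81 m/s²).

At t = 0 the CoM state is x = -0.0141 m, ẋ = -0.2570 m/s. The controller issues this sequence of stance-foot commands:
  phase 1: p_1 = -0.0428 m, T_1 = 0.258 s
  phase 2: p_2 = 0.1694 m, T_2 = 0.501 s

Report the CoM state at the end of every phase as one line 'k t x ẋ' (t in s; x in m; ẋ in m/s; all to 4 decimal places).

1 0.2580 -0.0751 -0.2651
2 0.7590 -1.2001 -5.8873

phase 1: p=-0.0428, T=0.258, ωT=1.126041, cosh=1.703870, sinh=1.379555; start (x,ẋ)=(-0.014100, -0.257000) → end (x,ẋ)=(-0.075133, -0.265090)
phase 2: p=0.1694, T=0.501, ωT=2.186614, cosh=4.508655, sinh=4.396359; start (x,ẋ)=(-0.075133, -0.265090) → end (x,ẋ)=(-1.200139, -5.887274)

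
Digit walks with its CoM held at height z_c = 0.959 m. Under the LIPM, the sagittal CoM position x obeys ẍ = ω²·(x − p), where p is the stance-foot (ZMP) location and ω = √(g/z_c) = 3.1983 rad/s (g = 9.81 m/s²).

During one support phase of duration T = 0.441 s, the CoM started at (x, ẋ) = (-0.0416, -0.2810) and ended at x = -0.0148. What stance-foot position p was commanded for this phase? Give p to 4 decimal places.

ωT = 3.1983·0.441 = 1.410450; cosh(ωT) = 2.170917, sinh(ωT) = 1.926883
x(T) = p + (x₀−p)·cosh(ωT) + (ẋ₀/ω)·sinh(ωT) ⇒ p·(1 − cosh) = x(T) − x₀·cosh − (ẋ₀/ω)·sinh
numerator   = -0.0148 − (-0.0416)·2.170917 − (-0.2810/3.1983)·1.926883 = 0.244805
denominator = 1 − 2.170917 = -1.170917
p = 0.244805 / -1.170917 = -0.2091

p = -0.2091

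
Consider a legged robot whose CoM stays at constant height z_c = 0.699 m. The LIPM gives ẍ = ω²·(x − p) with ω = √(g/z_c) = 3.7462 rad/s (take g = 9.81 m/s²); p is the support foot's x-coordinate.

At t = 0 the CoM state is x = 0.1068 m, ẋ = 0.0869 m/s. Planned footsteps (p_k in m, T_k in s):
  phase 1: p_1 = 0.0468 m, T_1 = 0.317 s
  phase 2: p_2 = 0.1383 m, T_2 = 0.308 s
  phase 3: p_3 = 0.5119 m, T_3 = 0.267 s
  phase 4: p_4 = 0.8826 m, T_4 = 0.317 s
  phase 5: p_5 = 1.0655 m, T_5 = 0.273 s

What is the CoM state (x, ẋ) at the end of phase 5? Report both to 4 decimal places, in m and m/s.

phase 1: p=0.0468, T=0.317, ωT=1.187545, cosh=1.791996, sinh=1.487027; start (x,ẋ)=(0.106800, 0.086900) → end (x,ẋ)=(0.188814, 0.489966)
phase 2: p=0.1383, T=0.308, ωT=1.153830, cosh=1.742869, sinh=1.427442; start (x,ẋ)=(0.188814, 0.489966) → end (x,ẋ)=(0.413035, 1.124070)
phase 3: p=0.5119, T=0.267, ωT=1.000235, cosh=1.543357, sinh=1.175564; start (x,ẋ)=(0.413035, 1.124070) → end (x,ẋ)=(0.712051, 1.299450)
phase 4: p=0.8826, T=0.317, ωT=1.187545, cosh=1.791996, sinh=1.487027; start (x,ẋ)=(0.712051, 1.299450) → end (x,ẋ)=(1.092784, 1.378533)
phase 5: p=1.0655, T=0.273, ωT=1.022713, cosh=1.570173, sinh=1.210555; start (x,ẋ)=(1.092784, 1.378533) → end (x,ẋ)=(1.553803, 2.288269)

x = 1.5538, ẋ = 2.2883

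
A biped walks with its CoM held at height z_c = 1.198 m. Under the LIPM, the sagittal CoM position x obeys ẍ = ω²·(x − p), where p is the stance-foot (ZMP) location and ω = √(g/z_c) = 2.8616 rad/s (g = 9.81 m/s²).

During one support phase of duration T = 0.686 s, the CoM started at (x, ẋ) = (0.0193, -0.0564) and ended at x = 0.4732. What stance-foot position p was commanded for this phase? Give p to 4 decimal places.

ωT = 2.8616·0.686 = 1.963058; cosh(ωT) = 3.630748, sinh(ωT) = 3.490319
x(T) = p + (x₀−p)·cosh(ωT) + (ẋ₀/ω)·sinh(ωT) ⇒ p·(1 − cosh) = x(T) − x₀·cosh − (ẋ₀/ω)·sinh
numerator   = 0.4732 − (0.0193)·3.630748 − (-0.0564/2.8616)·3.490319 = 0.471918
denominator = 1 − 3.630748 = -2.630748
p = 0.471918 / -2.630748 = -0.1794

p = -0.1794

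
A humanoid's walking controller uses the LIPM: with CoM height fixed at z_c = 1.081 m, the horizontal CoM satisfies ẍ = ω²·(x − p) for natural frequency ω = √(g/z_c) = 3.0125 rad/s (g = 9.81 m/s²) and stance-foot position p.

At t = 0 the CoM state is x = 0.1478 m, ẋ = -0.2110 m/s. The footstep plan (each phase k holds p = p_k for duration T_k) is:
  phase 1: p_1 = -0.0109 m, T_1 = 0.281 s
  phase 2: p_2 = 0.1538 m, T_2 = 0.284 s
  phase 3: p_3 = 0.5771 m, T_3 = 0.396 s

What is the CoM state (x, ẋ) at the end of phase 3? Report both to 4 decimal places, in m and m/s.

phase 1: p=-0.0109, T=0.281, ωT=0.846513, cosh=1.380205, sinh=0.951297; start (x,ẋ)=(0.147800, -0.211000) → end (x,ẋ)=(0.141508, 0.163576)
phase 2: p=0.1538, T=0.284, ωT=0.855550, cosh=1.388859, sinh=0.963809; start (x,ẋ)=(0.141508, 0.163576) → end (x,ẋ)=(0.189063, 0.191496)
phase 3: p=0.5771, T=0.396, ωT=1.192950, cosh=1.800059, sinh=1.496734; start (x,ẋ)=(0.189063, 0.191496) → end (x,ẋ)=(-0.026247, -1.404923)

x = -0.0262, ẋ = -1.4049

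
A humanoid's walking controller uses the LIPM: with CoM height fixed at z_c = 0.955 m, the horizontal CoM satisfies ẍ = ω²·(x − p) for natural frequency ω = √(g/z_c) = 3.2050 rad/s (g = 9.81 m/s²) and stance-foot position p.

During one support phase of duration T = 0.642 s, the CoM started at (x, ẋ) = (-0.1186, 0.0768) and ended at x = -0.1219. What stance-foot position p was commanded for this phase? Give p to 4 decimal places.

p = -0.0865

ωT = 3.2050·0.642 = 2.057610; cosh(ωT) = 3.977500, sinh(ωT) = 3.849741
x(T) = p + (x₀−p)·cosh(ωT) + (ẋ₀/ω)·sinh(ωT) ⇒ p·(1 − cosh) = x(T) − x₀·cosh − (ẋ₀/ω)·sinh
numerator   = -0.1219 − (-0.1186)·3.977500 − (0.0768/3.2050)·3.849741 = 0.257582
denominator = 1 − 3.977500 = -2.977500
p = 0.257582 / -2.977500 = -0.0865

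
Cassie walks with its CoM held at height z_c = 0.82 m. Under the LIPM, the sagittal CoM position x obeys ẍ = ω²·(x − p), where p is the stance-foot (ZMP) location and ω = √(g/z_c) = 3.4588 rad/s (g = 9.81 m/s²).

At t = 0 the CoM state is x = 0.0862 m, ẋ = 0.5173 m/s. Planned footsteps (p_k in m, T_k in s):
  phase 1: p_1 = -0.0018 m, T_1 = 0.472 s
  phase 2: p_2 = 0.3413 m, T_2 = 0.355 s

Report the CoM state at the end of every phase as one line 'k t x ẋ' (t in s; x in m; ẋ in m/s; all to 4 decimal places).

phase 1: p=-0.0018, T=0.472, ωT=1.632554, cosh=2.656177, sinh=2.460747; start (x,ẋ)=(0.086200, 0.517300) → end (x,ẋ)=(0.599974, 2.123029)
phase 2: p=0.3413, T=0.355, ωT=1.227874, cosh=1.853439, sinh=1.560525; start (x,ẋ)=(0.599974, 2.123029) → end (x,ẋ)=(1.778595, 5.331111)

1 0.4720 0.6000 2.1230
2 0.8270 1.7786 5.3311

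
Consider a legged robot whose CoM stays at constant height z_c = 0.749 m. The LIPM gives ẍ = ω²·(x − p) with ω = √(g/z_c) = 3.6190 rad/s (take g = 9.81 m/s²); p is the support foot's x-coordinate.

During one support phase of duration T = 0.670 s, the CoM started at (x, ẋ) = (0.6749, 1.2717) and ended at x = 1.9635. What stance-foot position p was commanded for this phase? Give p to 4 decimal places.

ωT = 3.6190·0.670 = 2.424730; cosh(ωT) = 5.693840, sinh(ωT) = 5.605338
x(T) = p + (x₀−p)·cosh(ωT) + (ẋ₀/ω)·sinh(ωT) ⇒ p·(1 − cosh) = x(T) − x₀·cosh − (ẋ₀/ω)·sinh
numerator   = 1.9635 − (0.6749)·5.693840 − (1.2717/3.6190)·5.605338 = -3.848963
denominator = 1 − 5.693840 = -4.693840
p = -3.848963 / -4.693840 = 0.8200

p = 0.8200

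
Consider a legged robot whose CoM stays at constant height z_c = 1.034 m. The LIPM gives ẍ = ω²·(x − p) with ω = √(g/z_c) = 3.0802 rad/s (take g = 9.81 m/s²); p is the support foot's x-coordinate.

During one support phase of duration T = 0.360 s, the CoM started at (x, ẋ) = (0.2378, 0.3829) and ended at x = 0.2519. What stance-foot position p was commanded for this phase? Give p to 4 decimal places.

ωT = 3.0802·0.360 = 1.108872; cosh(ωT) = 1.680434, sinh(ωT) = 1.350503
x(T) = p + (x₀−p)·cosh(ωT) + (ẋ₀/ω)·sinh(ωT) ⇒ p·(1 − cosh) = x(T) − x₀·cosh − (ẋ₀/ω)·sinh
numerator   = 0.2519 − (0.2378)·1.680434 − (0.3829/3.0802)·1.350503 = -0.315588
denominator = 1 − 1.680434 = -0.680434
p = -0.315588 / -0.680434 = 0.4638

p = 0.4638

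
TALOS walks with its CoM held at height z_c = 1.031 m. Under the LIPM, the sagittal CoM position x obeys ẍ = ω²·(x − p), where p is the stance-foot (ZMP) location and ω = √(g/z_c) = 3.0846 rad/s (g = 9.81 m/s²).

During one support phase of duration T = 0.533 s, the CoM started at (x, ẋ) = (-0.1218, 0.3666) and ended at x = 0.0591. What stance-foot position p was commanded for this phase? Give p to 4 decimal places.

p = -0.0534

ωT = 3.0846·0.533 = 1.644092; cosh(ωT) = 2.684747, sinh(ωT) = 2.491559
x(T) = p + (x₀−p)·cosh(ωT) + (ẋ₀/ω)·sinh(ωT) ⇒ p·(1 − cosh) = x(T) − x₀·cosh − (ẋ₀/ω)·sinh
numerator   = 0.0591 − (-0.1218)·2.684747 − (0.3666/3.0846)·2.491559 = 0.089984
denominator = 1 − 2.684747 = -1.684747
p = 0.089984 / -1.684747 = -0.0534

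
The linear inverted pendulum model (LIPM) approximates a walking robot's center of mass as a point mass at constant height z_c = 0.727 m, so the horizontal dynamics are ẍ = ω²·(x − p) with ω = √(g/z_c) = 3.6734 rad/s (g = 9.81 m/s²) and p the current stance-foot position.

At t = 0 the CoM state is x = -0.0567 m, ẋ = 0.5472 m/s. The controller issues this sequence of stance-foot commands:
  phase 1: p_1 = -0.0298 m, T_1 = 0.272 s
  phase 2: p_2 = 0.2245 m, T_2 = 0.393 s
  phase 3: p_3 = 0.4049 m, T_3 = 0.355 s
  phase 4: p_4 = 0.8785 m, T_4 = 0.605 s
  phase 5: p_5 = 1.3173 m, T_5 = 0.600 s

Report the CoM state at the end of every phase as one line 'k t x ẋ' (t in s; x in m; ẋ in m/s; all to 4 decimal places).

phase 1: p=-0.0298, T=0.272, ωT=0.999165, cosh=1.542100, sinh=1.173913; start (x,ẋ)=(-0.056700, 0.547200) → end (x,ẋ)=(0.103587, 0.727837)
phase 2: p=0.2245, T=0.393, ωT=1.443646, cosh=2.236089, sinh=2.000024; start (x,ẋ)=(0.103587, 0.727837) → end (x,ẋ)=(0.350407, 0.739174)
phase 3: p=0.4049, T=0.355, ωT=1.304057, cosh=1.977821, sinh=1.706392; start (x,ẋ)=(0.350407, 0.739174) → end (x,ẋ)=(0.640488, 1.120376)
phase 4: p=0.8785, T=0.605, ωT=2.222407, cosh=4.668934, sinh=4.560586; start (x,ẋ)=(0.640488, 1.120376) → end (x,ẋ)=(1.158203, 1.243583)
phase 5: p=1.3173, T=0.600, ωT=2.204040, cosh=4.585952, sinh=4.475596; start (x,ẋ)=(1.158203, 1.243583) → end (x,ẋ)=(2.102847, 3.087361)

1 0.2720 0.1036 0.7278
2 0.6650 0.3504 0.7392
3 1.0200 0.6405 1.1204
4 1.6250 1.1582 1.2436
5 2.2250 2.1028 3.0874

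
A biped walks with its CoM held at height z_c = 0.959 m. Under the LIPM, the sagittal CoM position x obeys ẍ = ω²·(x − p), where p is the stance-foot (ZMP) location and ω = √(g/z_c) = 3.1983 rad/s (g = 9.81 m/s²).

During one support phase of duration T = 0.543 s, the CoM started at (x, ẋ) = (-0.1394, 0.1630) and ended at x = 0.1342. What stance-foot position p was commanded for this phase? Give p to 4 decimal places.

ωT = 3.1983·0.543 = 1.736677; cosh(ωT) = 2.927273, sinh(ωT) = 2.751169
x(T) = p + (x₀−p)·cosh(ωT) + (ẋ₀/ω)·sinh(ωT) ⇒ p·(1 − cosh) = x(T) − x₀·cosh − (ẋ₀/ω)·sinh
numerator   = 0.1342 − (-0.1394)·2.927273 − (0.1630/3.1983)·2.751169 = 0.402050
denominator = 1 − 2.927273 = -1.927273
p = 0.402050 / -1.927273 = -0.2086

p = -0.2086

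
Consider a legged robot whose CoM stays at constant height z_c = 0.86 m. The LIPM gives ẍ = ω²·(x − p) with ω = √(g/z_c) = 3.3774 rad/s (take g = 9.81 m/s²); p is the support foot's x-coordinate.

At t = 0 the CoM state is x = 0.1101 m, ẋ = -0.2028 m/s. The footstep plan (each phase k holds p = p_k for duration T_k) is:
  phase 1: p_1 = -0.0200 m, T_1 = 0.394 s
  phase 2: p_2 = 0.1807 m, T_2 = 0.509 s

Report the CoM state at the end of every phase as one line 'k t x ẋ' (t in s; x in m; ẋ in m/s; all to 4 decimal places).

1 0.3940 0.1377 0.3627
2 0.9030 0.3468 0.6519

phase 1: p=-0.0200, T=0.394, ωT=1.330696, cosh=2.023984, sinh=1.759691; start (x,ẋ)=(0.110100, -0.202800) → end (x,ẋ)=(0.137658, 0.362744)
phase 2: p=0.1807, T=0.509, ωT=1.719097, cosh=2.879357, sinh=2.700129; start (x,ẋ)=(0.137658, 0.362744) → end (x,ẋ)=(0.346768, 0.651947)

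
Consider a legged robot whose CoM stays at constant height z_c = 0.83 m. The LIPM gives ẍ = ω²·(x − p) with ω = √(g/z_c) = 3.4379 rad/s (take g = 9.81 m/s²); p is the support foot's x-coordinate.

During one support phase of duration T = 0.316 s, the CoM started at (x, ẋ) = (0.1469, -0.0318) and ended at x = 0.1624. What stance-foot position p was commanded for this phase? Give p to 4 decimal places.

p = 0.1044

ωT = 3.4379·0.316 = 1.086376; cosh(ωT) = 1.650477, sinh(ωT) = 1.313039
x(T) = p + (x₀−p)·cosh(ωT) + (ẋ₀/ω)·sinh(ωT) ⇒ p·(1 − cosh) = x(T) − x₀·cosh − (ẋ₀/ω)·sinh
numerator   = 0.1624 − (0.1469)·1.650477 − (-0.0318/3.4379)·1.313039 = -0.067910
denominator = 1 − 1.650477 = -0.650477
p = -0.067910 / -0.650477 = 0.1044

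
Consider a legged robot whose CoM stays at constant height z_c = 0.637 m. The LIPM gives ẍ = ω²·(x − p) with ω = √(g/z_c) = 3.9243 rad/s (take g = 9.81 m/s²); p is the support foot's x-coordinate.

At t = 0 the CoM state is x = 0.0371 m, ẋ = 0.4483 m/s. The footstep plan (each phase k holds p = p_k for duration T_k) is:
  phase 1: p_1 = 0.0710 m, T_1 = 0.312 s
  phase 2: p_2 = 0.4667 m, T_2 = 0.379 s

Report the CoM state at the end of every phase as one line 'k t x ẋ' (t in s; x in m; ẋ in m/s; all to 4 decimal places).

phase 1: p=0.0710, T=0.312, ωT=1.224382, cosh=1.848001, sinh=1.554061; start (x,ẋ)=(0.037100, 0.448300) → end (x,ẋ)=(0.185884, 0.621716)
phase 2: p=0.4667, T=0.379, ωT=1.487310, cosh=2.325577, sinh=2.099597; start (x,ẋ)=(0.185884, 0.621716) → end (x,ẋ)=(0.146274, -0.867921)

1 0.3120 0.1859 0.6217
2 0.6910 0.1463 -0.8679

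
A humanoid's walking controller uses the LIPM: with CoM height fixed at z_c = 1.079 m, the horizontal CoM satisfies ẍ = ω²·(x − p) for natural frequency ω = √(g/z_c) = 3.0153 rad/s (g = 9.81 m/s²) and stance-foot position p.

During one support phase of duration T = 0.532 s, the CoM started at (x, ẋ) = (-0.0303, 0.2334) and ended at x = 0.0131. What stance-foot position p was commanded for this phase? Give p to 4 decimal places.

p = 0.0587

ωT = 3.0153·0.532 = 1.604140; cosh(ωT) = 2.587320, sinh(ωT) = 2.386258
x(T) = p + (x₀−p)·cosh(ωT) + (ẋ₀/ω)·sinh(ωT) ⇒ p·(1 − cosh) = x(T) − x₀·cosh − (ẋ₀/ω)·sinh
numerator   = 0.0131 − (-0.0303)·2.587320 − (0.2334/3.0153)·2.386258 = -0.093213
denominator = 1 − 2.587320 = -1.587320
p = -0.093213 / -1.587320 = 0.0587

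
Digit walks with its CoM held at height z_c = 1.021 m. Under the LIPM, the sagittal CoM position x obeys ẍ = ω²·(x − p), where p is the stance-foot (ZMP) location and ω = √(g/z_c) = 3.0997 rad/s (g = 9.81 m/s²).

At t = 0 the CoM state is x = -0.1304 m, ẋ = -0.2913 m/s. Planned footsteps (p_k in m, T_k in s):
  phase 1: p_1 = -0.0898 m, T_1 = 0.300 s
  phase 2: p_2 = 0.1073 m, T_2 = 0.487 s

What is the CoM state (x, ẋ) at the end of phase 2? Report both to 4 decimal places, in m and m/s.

x = -1.1297, ẋ = -3.7136

phase 1: p=-0.0898, T=0.300, ωT=0.929910, cosh=1.464435, sinh=1.069846; start (x,ẋ)=(-0.130400, -0.291300) → end (x,ẋ)=(-0.249797, -0.561228)
phase 2: p=0.1073, T=0.487, ωT=1.509554, cosh=2.372860, sinh=2.151852; start (x,ẋ)=(-0.249797, -0.561228) → end (x,ẋ)=(-1.129652, -3.713584)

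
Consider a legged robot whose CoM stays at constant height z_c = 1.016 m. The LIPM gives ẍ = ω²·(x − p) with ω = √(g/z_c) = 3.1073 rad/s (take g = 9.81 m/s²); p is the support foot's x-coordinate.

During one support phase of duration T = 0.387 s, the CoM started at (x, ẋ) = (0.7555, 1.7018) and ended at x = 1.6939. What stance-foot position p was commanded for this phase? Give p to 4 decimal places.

ωT = 3.1073·0.387 = 1.202525; cosh(ωT) = 1.814473, sinh(ωT) = 1.514038
x(T) = p + (x₀−p)·cosh(ωT) + (ẋ₀/ω)·sinh(ωT) ⇒ p·(1 − cosh) = x(T) − x₀·cosh − (ẋ₀/ω)·sinh
numerator   = 1.6939 − (0.7555)·1.814473 − (1.7018/3.1073)·1.514038 = -0.506140
denominator = 1 − 1.814473 = -0.814473
p = -0.506140 / -0.814473 = 0.6214

p = 0.6214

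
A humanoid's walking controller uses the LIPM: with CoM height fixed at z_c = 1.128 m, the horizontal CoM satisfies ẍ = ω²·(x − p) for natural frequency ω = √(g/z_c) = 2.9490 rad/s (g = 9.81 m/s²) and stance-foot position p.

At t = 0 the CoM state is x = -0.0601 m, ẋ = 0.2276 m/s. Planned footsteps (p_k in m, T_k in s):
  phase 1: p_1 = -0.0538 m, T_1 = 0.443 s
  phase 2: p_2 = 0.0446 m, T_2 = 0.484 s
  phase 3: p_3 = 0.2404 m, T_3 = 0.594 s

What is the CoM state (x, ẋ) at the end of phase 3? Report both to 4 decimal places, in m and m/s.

x = 1.6186, ẋ = 4.1794

phase 1: p=-0.0538, T=0.443, ωT=1.306407, cosh=1.981836, sinh=1.711045; start (x,ẋ)=(-0.060100, 0.227600) → end (x,ẋ)=(0.065771, 0.419277)
phase 2: p=0.0446, T=0.484, ωT=1.427316, cosh=2.203725, sinh=1.963773; start (x,ẋ)=(0.065771, 0.419277) → end (x,ẋ)=(0.370456, 1.046574)
phase 3: p=0.2404, T=0.594, ωT=1.751706, cosh=2.968953, sinh=2.795475; start (x,ẋ)=(0.370456, 1.046574) → end (x,ẋ)=(1.618619, 4.179390)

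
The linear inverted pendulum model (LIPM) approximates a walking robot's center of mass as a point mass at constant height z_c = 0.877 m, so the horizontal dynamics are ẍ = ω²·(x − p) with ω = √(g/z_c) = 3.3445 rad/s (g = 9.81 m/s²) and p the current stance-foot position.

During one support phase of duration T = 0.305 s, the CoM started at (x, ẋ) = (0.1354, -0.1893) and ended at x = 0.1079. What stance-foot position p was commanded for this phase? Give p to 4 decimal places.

p = 0.0635

ωT = 3.3445·0.305 = 1.020072; cosh(ωT) = 1.566982, sinh(ωT) = 1.206414
x(T) = p + (x₀−p)·cosh(ωT) + (ẋ₀/ω)·sinh(ωT) ⇒ p·(1 − cosh) = x(T) − x₀·cosh − (ẋ₀/ω)·sinh
numerator   = 0.1079 − (0.1354)·1.566982 − (-0.1893/3.3445)·1.206414 = -0.035986
denominator = 1 − 1.566982 = -0.566982
p = -0.035986 / -0.566982 = 0.0635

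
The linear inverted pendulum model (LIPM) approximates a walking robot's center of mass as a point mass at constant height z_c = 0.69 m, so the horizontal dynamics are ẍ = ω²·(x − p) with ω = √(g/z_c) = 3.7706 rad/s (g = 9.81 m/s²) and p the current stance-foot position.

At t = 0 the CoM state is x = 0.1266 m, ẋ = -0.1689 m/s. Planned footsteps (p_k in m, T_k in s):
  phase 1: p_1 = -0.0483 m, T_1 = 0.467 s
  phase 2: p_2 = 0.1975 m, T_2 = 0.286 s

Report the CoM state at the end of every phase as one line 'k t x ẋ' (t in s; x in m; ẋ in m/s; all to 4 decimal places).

1 0.4670 0.3490 1.3558
2 0.7530 0.9134 2.9662

phase 1: p=-0.0483, T=0.467, ωT=1.760870, cosh=2.994696, sinh=2.822801; start (x,ẋ)=(0.126600, -0.168900) → end (x,ẋ)=(0.349028, 1.355771)
phase 2: p=0.1975, T=0.286, ωT=1.078392, cosh=1.640045, sinh=1.299902; start (x,ẋ)=(0.349028, 1.355771) → end (x,ẋ)=(0.913410, 2.966226)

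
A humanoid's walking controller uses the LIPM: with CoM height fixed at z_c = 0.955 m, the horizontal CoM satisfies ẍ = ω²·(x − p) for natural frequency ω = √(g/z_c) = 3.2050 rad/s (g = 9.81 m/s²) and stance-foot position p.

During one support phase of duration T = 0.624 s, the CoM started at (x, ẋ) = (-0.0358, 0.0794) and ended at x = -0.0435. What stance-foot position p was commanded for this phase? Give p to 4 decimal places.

ωT = 3.2050·0.624 = 1.999920; cosh(ωT) = 3.761906, sinh(ωT) = 3.626559
x(T) = p + (x₀−p)·cosh(ωT) + (ẋ₀/ω)·sinh(ωT) ⇒ p·(1 − cosh) = x(T) − x₀·cosh − (ẋ₀/ω)·sinh
numerator   = -0.0435 − (-0.0358)·3.761906 − (0.0794/3.2050)·3.626559 = 0.001333
denominator = 1 − 3.761906 = -2.761906
p = 0.001333 / -2.761906 = -0.0005

p = -0.0005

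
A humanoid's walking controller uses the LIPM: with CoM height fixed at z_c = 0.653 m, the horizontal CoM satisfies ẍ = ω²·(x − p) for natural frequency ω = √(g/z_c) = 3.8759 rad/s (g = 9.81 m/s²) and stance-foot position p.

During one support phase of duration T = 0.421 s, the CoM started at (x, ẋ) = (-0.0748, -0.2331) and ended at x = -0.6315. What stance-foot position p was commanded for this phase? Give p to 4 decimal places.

p = 0.1723

ωT = 3.8759·0.421 = 1.631754; cosh(ωT) = 2.654210, sinh(ωT) = 2.458624
x(T) = p + (x₀−p)·cosh(ωT) + (ẋ₀/ω)·sinh(ωT) ⇒ p·(1 − cosh) = x(T) − x₀·cosh − (ẋ₀/ω)·sinh
numerator   = -0.6315 − (-0.0748)·2.654210 − (-0.2331/3.8759)·2.458624 = -0.285101
denominator = 1 − 2.654210 = -1.654210
p = -0.285101 / -1.654210 = 0.1723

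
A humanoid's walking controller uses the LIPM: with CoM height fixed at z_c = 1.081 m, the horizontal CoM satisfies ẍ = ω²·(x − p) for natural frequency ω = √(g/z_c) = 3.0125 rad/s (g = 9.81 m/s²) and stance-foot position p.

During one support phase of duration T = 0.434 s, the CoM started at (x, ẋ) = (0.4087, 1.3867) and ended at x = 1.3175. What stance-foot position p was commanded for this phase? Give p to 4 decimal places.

ωT = 3.0125·0.434 = 1.307425; cosh(ωT) = 1.983579, sinh(ωT) = 1.713063
x(T) = p + (x₀−p)·cosh(ωT) + (ẋ₀/ω)·sinh(ωT) ⇒ p·(1 − cosh) = x(T) − x₀·cosh − (ẋ₀/ω)·sinh
numerator   = 1.3175 − (0.4087)·1.983579 − (1.3867/3.0125)·1.713063 = -0.281738
denominator = 1 − 1.983579 = -0.983579
p = -0.281738 / -0.983579 = 0.2864

p = 0.2864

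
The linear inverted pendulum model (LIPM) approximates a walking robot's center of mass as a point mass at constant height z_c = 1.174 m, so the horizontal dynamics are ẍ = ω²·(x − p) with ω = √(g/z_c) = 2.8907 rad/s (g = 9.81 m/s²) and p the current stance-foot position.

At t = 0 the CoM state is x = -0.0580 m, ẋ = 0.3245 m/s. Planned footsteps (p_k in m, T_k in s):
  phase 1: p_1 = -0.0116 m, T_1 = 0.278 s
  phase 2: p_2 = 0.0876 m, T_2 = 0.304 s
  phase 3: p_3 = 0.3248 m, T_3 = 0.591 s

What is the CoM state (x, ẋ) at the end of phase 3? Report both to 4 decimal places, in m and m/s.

phase 1: p=-0.0116, T=0.278, ωT=0.803615, cosh=1.340654, sinh=0.892946; start (x,ẋ)=(-0.058000, 0.324500) → end (x,ẋ)=(0.026433, 0.315273)
phase 2: p=0.0876, T=0.304, ωT=0.878773, cosh=1.411618, sinh=0.996325; start (x,ẋ)=(0.026433, 0.315273) → end (x,ẋ)=(0.109919, 0.268878)
phase 3: p=0.3248, T=0.591, ωT=1.708404, cosh=2.850649, sinh=2.669494; start (x,ẋ)=(0.109919, 0.268878) → end (x,ẋ)=(-0.039448, -0.891698)

x = -0.0394, ẋ = -0.8917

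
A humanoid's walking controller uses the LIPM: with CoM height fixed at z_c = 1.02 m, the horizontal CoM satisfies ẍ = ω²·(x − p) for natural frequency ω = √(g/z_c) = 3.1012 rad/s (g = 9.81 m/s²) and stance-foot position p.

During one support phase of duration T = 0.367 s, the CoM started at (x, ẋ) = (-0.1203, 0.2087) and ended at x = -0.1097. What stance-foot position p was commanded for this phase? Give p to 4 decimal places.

p = -0.0043

ωT = 3.1012·0.367 = 1.138140; cosh(ωT) = 1.720687, sinh(ωT) = 1.400272
x(T) = p + (x₀−p)·cosh(ωT) + (ẋ₀/ω)·sinh(ωT) ⇒ p·(1 − cosh) = x(T) − x₀·cosh − (ẋ₀/ω)·sinh
numerator   = -0.1097 − (-0.1203)·1.720687 − (0.2087/3.1012)·1.400272 = 0.003065
denominator = 1 − 1.720687 = -0.720687
p = 0.003065 / -0.720687 = -0.0043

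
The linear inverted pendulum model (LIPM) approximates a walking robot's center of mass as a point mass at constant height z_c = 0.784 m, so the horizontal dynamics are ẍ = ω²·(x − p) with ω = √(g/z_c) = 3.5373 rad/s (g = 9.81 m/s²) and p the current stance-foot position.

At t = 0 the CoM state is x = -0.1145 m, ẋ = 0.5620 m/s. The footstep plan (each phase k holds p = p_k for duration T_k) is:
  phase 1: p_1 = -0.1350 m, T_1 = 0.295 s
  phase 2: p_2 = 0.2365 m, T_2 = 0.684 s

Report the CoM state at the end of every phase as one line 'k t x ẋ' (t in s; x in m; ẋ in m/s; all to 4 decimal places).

phase 1: p=-0.1350, T=0.295, ωT=1.043503, cosh=1.595683, sinh=1.243464; start (x,ẋ)=(-0.114500, 0.562000) → end (x,ẋ)=(0.095271, 0.986943)
phase 2: p=0.2365, T=0.684, ωT=2.419513, cosh=5.664676, sinh=5.575711; start (x,ẋ)=(0.095271, 0.986943) → end (x,ẋ)=(0.992163, 2.805255)

1 0.2950 0.0953 0.9869
2 0.9790 0.9922 2.8053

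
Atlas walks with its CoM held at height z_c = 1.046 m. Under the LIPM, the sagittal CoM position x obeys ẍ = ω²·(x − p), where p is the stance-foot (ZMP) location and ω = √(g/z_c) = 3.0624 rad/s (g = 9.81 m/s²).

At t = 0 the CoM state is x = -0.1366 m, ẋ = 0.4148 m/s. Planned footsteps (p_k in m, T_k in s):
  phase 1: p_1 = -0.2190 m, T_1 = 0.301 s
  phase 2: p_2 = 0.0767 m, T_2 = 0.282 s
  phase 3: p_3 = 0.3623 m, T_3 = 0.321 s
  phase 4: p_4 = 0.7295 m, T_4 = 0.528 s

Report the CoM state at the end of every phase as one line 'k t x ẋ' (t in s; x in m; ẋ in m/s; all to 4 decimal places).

1 0.3010 0.0443 0.8708
2 0.5830 0.3087 1.1194
3 0.9040 0.7006 1.5164
4 1.4320 1.8520 3.7562

phase 1: p=-0.2190, T=0.301, ωT=0.921782, cosh=1.455788, sinh=1.057979; start (x,ẋ)=(-0.136600, 0.414800) → end (x,ẋ)=(0.044259, 0.870833)
phase 2: p=0.0767, T=0.282, ωT=0.863597, cosh=1.396659, sinh=0.975017; start (x,ẋ)=(0.044259, 0.870833) → end (x,ẋ)=(0.308650, 1.119393)
phase 3: p=0.3623, T=0.321, ωT=0.983030, cosh=1.523359, sinh=1.149184; start (x,ẋ)=(0.308650, 1.119393) → end (x,ẋ)=(0.700631, 1.516430)
phase 4: p=0.7295, T=0.528, ωT=1.616947, cosh=2.618096, sinh=2.419592; start (x,ẋ)=(0.700631, 1.516430) → end (x,ẋ)=(1.852045, 3.756248)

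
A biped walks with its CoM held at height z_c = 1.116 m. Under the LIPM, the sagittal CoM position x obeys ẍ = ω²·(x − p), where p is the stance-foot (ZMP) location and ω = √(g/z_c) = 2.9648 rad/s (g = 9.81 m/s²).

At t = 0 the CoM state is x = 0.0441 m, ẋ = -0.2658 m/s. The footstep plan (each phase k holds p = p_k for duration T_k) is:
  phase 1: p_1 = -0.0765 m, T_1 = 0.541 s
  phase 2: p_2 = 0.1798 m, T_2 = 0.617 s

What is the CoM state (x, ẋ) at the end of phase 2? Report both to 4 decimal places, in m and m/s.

x = -0.1563, ẋ = -0.8947

phase 1: p=-0.0765, T=0.541, ωT=1.603957, cosh=2.586884, sinh=2.385785; start (x,ẋ)=(0.044100, -0.265800) → end (x,ẋ)=(0.021588, 0.165455)
phase 2: p=0.1798, T=0.617, ωT=1.829282, cosh=3.194969, sinh=3.034440; start (x,ẋ)=(0.021588, 0.165455) → end (x,ẋ)=(-0.156341, -0.894731)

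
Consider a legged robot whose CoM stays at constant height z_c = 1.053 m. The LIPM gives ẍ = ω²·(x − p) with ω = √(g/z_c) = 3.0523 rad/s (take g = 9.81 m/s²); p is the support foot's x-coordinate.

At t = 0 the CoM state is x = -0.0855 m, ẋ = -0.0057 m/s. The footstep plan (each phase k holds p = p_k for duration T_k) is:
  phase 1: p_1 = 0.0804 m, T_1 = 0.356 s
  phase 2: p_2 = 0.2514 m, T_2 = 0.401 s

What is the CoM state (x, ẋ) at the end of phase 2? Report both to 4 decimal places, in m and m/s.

x = -0.9182, ẋ = -3.3669

phase 1: p=0.0804, T=0.356, ωT=1.086619, cosh=1.650795, sinh=1.313440; start (x,ẋ)=(-0.085500, -0.005700) → end (x,ẋ)=(-0.195920, -0.674505)
phase 2: p=0.2514, T=0.401, ωT=1.223972, cosh=1.847365, sinh=1.553305; start (x,ẋ)=(-0.195920, -0.674505) → end (x,ẋ)=(-0.918215, -3.366866)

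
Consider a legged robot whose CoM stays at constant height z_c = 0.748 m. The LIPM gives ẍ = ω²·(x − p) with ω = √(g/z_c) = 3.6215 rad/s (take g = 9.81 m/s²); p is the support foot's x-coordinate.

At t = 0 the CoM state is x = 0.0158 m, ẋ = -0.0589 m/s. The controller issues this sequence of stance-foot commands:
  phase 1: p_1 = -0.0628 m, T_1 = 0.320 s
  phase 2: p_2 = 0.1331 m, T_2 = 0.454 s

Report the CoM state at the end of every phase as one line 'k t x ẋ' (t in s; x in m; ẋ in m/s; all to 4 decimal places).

phase 1: p=-0.0628, T=0.320, ωT=1.158880, cosh=1.750100, sinh=1.436263; start (x,ẋ)=(0.015800, -0.058900) → end (x,ẋ)=(0.051399, 0.305751)
phase 2: p=0.1331, T=0.454, ωT=1.644161, cosh=2.684920, sinh=2.491745; start (x,ẋ)=(0.051399, 0.305751) → end (x,ẋ)=(0.124108, 0.083655)

1 0.3200 0.0514 0.3058
2 0.7740 0.1241 0.0837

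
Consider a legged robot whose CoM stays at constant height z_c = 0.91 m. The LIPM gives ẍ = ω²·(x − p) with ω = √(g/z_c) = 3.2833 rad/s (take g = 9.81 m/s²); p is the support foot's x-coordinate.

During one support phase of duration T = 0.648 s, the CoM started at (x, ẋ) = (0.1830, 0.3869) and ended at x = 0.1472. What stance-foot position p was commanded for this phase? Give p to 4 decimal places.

ωT = 3.2833·0.648 = 2.127578; cosh(ωT) = 4.256820, sinh(ωT) = 4.137694
x(T) = p + (x₀−p)·cosh(ωT) + (ẋ₀/ω)·sinh(ωT) ⇒ p·(1 − cosh) = x(T) − x₀·cosh − (ẋ₀/ω)·sinh
numerator   = 0.1472 − (0.1830)·4.256820 − (0.3869/3.2833)·4.137694 = -1.119379
denominator = 1 − 4.256820 = -3.256820
p = -1.119379 / -3.256820 = 0.3437

p = 0.3437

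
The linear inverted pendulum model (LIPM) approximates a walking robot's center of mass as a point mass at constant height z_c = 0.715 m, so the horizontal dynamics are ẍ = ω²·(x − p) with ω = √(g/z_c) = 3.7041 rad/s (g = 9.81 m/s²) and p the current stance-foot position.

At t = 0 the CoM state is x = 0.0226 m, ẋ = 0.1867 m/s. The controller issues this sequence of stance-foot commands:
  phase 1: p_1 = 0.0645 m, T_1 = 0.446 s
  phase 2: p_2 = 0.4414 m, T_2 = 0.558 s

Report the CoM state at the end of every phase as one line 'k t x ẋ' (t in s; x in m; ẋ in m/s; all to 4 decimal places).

phase 1: p=0.0645, T=0.446, ωT=1.652029, cosh=2.704607, sinh=2.512946; start (x,ẋ)=(0.022600, 0.186700) → end (x,ẋ)=(0.077839, 0.114936)
phase 2: p=0.4414, T=0.558, ωT=2.066888, cosh=4.013388, sinh=3.886809; start (x,ẋ)=(0.077839, 0.114936) → end (x,ẋ)=(-0.897108, -4.772958)

1 0.4460 0.0778 0.1149
2 1.0040 -0.8971 -4.7730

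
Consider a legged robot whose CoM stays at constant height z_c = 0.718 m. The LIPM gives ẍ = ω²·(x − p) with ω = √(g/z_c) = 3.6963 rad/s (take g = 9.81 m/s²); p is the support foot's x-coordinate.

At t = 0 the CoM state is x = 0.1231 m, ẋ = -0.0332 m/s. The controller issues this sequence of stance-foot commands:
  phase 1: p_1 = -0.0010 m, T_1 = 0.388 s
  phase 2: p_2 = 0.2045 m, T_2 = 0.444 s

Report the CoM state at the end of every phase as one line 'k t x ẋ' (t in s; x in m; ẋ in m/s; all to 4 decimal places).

1 0.3880 0.2564 0.8341
2 0.8320 0.9039 2.7097

phase 1: p=-0.0010, T=0.388, ωT=1.434164, cosh=2.217226, sinh=1.978911; start (x,ẋ)=(0.123100, -0.033200) → end (x,ẋ)=(0.256383, 0.834136)
phase 2: p=0.2045, T=0.444, ωT=1.641157, cosh=2.677447, sinh=2.483691; start (x,ẋ)=(0.256383, 0.834136) → end (x,ẋ)=(0.903904, 2.709668)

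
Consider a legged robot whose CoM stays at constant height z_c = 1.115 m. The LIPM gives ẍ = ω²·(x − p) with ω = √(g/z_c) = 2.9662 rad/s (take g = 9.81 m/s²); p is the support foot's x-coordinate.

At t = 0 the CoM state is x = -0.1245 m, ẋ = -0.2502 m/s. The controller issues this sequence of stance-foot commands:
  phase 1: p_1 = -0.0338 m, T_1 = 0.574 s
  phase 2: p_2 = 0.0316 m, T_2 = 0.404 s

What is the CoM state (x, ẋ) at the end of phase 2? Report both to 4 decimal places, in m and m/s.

phase 1: p=-0.0338, T=0.574, ωT=1.702599, cosh=2.835200, sinh=2.652991; start (x,ẋ)=(-0.124500, -0.250200) → end (x,ẋ)=(-0.514733, -1.423113)
phase 2: p=0.0316, T=0.404, ωT=1.198345, cosh=1.808160, sinh=1.506466; start (x,ẋ)=(-0.514733, -1.423113) → end (x,ẋ)=(-1.679025, -5.014495)

x = -1.6790, ẋ = -5.0145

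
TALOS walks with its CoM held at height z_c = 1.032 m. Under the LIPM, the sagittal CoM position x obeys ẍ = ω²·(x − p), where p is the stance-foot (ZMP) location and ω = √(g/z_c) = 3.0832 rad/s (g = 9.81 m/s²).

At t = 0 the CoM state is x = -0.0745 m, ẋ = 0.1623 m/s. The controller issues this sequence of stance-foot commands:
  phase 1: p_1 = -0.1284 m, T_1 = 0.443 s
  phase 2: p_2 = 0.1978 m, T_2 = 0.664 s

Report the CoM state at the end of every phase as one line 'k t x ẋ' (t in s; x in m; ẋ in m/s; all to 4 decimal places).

1 0.4430 0.0805 0.6432
2 1.1070 0.5305 1.1556

phase 1: p=-0.1284, T=0.443, ωT=1.365858, cosh=2.087122, sinh=1.831960; start (x,ẋ)=(-0.074500, 0.162300) → end (x,ẋ)=(0.080530, 0.643183)
phase 2: p=0.1978, T=0.664, ωT=2.047245, cosh=3.937809, sinh=3.808719; start (x,ẋ)=(0.080530, 0.643183) → end (x,ẋ)=(0.530548, 1.155632)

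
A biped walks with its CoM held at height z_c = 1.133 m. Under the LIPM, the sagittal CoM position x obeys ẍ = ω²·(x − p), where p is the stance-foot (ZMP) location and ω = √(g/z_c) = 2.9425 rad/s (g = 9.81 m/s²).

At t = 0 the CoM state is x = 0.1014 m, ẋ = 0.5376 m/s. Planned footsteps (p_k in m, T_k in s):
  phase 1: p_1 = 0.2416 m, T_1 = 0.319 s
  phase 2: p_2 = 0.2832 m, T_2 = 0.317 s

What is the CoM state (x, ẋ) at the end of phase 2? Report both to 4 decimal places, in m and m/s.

phase 1: p=0.2416, T=0.319, ωT=0.938658, cosh=1.473850, sinh=1.082697; start (x,ẋ)=(0.101400, 0.537600) → end (x,ẋ)=(0.232777, 0.345687)
phase 2: p=0.2832, T=0.317, ωT=0.932773, cosh=1.467504, sinh=1.074042; start (x,ẋ)=(0.232777, 0.345687) → end (x,ẋ)=(0.335383, 0.347942)

x = 0.3354, ẋ = 0.3479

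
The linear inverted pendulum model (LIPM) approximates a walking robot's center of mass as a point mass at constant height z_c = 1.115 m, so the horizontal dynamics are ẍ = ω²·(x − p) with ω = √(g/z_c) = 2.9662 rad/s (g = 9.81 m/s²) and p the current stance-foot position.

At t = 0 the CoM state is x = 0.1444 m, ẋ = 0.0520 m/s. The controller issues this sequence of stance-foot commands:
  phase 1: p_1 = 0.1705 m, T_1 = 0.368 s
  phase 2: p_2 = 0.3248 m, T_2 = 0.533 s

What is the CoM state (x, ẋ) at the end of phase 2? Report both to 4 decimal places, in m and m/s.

x = -0.1295, ẋ = -1.2445

phase 1: p=0.1705, T=0.368, ωT=1.091562, cosh=1.657307, sinh=1.321615; start (x,ẋ)=(0.144400, 0.052000) → end (x,ẋ)=(0.150413, -0.016137)
phase 2: p=0.3248, T=0.533, ωT=1.580985, cosh=2.532755, sinh=2.326983; start (x,ẋ)=(0.150413, -0.016137) → end (x,ẋ)=(-0.129538, -1.244539)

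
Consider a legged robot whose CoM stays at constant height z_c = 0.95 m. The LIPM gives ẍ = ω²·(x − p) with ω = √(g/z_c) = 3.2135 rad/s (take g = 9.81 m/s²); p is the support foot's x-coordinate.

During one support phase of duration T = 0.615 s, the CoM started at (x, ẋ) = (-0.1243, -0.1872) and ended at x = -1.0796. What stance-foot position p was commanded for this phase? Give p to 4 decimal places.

p = 0.1555

ωT = 3.2135·0.615 = 1.976302; cosh(ωT) = 3.677297, sinh(ωT) = 3.538716
x(T) = p + (x₀−p)·cosh(ωT) + (ẋ₀/ω)·sinh(ωT) ⇒ p·(1 − cosh) = x(T) − x₀·cosh − (ẋ₀/ω)·sinh
numerator   = -1.0796 − (-0.1243)·3.677297 − (-0.1872/3.2135)·3.538716 = -0.416367
denominator = 1 − 3.677297 = -2.677297
p = -0.416367 / -2.677297 = 0.1555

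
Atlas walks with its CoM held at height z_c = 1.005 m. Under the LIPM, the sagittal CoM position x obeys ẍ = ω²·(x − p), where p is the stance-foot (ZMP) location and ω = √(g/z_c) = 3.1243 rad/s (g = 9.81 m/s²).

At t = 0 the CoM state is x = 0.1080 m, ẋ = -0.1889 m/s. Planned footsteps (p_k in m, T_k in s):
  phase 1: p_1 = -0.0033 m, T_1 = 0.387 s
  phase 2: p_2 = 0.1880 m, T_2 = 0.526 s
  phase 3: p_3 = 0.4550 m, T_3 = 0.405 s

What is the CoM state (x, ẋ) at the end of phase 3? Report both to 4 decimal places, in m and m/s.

x = -0.2518, ẋ = -1.9492

phase 1: p=-0.0033, T=0.387, ωT=1.209104, cosh=1.824473, sinh=1.526009; start (x,ẋ)=(0.108000, -0.188900) → end (x,ẋ)=(0.107499, 0.186003)
phase 2: p=0.1880, T=0.526, ωT=1.643382, cosh=2.682979, sinh=2.489654; start (x,ẋ)=(0.107499, 0.186003) → end (x,ẋ)=(0.120237, -0.127129)
phase 3: p=0.4550, T=0.405, ωT=1.265342, cosh=1.913223, sinh=1.631080; start (x,ẋ)=(0.120237, -0.127129) → end (x,ẋ)=(-0.251845, -1.949170)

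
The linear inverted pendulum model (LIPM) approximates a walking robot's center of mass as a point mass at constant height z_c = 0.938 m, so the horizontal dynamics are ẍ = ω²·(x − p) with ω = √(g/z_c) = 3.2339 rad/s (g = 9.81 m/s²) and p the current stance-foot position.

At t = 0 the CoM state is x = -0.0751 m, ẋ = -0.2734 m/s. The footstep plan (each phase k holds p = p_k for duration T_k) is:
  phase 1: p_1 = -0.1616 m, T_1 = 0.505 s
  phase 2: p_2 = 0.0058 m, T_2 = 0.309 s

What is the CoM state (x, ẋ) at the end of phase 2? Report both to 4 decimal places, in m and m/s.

phase 1: p=-0.1616, T=0.505, ωT=1.633120, cosh=2.657570, sinh=2.462251; start (x,ẋ)=(-0.075100, -0.273400) → end (x,ẋ)=(-0.139884, -0.037808)
phase 2: p=0.0058, T=0.309, ωT=0.999275, cosh=1.542229, sinh=1.174083; start (x,ẋ)=(-0.139884, -0.037808) → end (x,ẋ)=(-0.232604, -0.611450)

x = -0.2326, ẋ = -0.6115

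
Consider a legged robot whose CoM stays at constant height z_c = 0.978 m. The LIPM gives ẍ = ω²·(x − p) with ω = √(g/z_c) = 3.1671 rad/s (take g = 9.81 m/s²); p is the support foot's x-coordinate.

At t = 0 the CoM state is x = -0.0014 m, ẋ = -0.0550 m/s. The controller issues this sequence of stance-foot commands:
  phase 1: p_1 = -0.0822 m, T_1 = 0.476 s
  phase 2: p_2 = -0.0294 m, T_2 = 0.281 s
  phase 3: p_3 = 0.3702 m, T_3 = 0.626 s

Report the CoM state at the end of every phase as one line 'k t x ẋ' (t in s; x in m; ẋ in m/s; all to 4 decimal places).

1 0.4760 0.0719 0.4192
2 0.7570 0.2487 0.9211
3 1.3830 0.9566 2.0370

phase 1: p=-0.0822, T=0.476, ωT=1.507540, cosh=2.368531, sinh=2.147076; start (x,ẋ)=(-0.001400, -0.055000) → end (x,ẋ)=(0.071891, 0.419171)
phase 2: p=-0.0294, T=0.281, ωT=0.889955, cosh=1.422847, sinh=1.012173; start (x,ẋ)=(0.071891, 0.419171) → end (x,ẋ)=(0.248685, 0.921121)
phase 3: p=0.3702, T=0.626, ωT=1.982605, cosh=3.699671, sinh=3.561961; start (x,ẋ)=(0.248685, 0.921121) → end (x,ẋ)=(0.956595, 2.037017)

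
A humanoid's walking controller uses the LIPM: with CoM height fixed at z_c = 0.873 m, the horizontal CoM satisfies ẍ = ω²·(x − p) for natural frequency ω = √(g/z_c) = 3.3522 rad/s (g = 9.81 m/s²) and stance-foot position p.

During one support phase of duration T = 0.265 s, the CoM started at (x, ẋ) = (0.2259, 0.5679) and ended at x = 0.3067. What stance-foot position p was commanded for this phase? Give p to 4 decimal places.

ωT = 3.3522·0.265 = 0.888333; cosh(ωT) = 1.421207, sinh(ωT) = 1.009866
x(T) = p + (x₀−p)·cosh(ωT) + (ẋ₀/ω)·sinh(ωT) ⇒ p·(1 − cosh) = x(T) − x₀·cosh − (ẋ₀/ω)·sinh
numerator   = 0.3067 − (0.2259)·1.421207 − (0.5679/3.3522)·1.009866 = -0.185433
denominator = 1 − 1.421207 = -0.421207
p = -0.185433 / -0.421207 = 0.4402

p = 0.4402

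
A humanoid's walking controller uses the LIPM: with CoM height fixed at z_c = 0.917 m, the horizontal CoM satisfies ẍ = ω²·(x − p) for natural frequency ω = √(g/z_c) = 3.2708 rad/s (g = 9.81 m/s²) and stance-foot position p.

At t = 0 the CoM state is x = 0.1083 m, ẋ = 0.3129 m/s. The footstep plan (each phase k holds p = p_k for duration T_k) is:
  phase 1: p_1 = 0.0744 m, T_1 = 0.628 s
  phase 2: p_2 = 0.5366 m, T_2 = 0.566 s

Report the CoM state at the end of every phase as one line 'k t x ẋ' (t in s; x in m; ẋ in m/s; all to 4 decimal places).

1 0.6280 0.5757 1.6656
2 1.1940 2.2456 5.8312

phase 1: p=0.0744, T=0.628, ωT=2.054062, cosh=3.963867, sinh=3.835654; start (x,ẋ)=(0.108300, 0.312900) → end (x,ẋ)=(0.575712, 1.665592)
phase 2: p=0.5366, T=0.566, ωT=1.851273, cosh=3.262478, sinh=3.105441; start (x,ẋ)=(0.575712, 1.665592) → end (x,ẋ)=(2.245587, 5.831226)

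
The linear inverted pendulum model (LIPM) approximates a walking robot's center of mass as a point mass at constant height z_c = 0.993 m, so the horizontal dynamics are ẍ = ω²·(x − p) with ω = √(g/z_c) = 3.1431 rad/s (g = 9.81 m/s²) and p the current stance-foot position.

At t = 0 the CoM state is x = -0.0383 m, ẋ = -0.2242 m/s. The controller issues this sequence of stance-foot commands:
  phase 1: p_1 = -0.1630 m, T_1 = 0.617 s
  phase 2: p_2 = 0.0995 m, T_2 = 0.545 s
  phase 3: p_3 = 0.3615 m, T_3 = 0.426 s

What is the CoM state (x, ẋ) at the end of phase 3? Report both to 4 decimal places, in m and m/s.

phase 1: p=-0.1630, T=0.617, ωT=1.939293, cosh=3.548818, sinh=3.405013; start (x,ẋ)=(-0.038300, -0.224200) → end (x,ẋ)=(0.036655, 0.538931)
phase 2: p=0.0995, T=0.545, ωT=1.712990, cosh=2.862920, sinh=2.682595; start (x,ẋ)=(0.036655, 0.538931) → end (x,ẋ)=(0.379551, 1.013031)
phase 3: p=0.3615, T=0.426, ωT=1.338961, cosh=2.038597, sinh=1.776479; start (x,ẋ)=(0.379551, 1.013031) → end (x,ẋ)=(0.970863, 2.165952)

x = 0.9709, ẋ = 2.1660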